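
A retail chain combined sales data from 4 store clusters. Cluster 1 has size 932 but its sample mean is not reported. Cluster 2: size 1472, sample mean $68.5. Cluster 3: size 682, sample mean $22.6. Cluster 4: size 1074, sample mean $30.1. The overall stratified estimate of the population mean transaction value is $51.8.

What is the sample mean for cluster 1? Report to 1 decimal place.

N = 932 + 1472 + 682 + 1074 = 4160.
Overall total = μ·N = 51.8·4160 = 215488.
Subtract the known strata: 1472·68.5 + 682·22.6 + 1074·30.1 = 148572.6.
Remaining total for cluster 1: 215488 − 148572.6 = 66915.4.
Divide by its size: 66915.4 / 932 = 71.798... → 71.8.

71.8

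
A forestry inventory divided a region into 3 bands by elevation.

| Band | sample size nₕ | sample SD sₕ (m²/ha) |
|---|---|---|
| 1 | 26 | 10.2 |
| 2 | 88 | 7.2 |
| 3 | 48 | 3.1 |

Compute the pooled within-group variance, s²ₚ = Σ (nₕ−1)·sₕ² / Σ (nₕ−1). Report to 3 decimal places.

Degrees of freedom: 25 + 87 + 47 = 159.
Σ(nₕ−1)sₕ² = 25·104.04 + 87·51.84 + 47·9.61 = 7562.75.
s²ₚ = 7562.75 / 159 = 47.56447... → 47.564.

47.564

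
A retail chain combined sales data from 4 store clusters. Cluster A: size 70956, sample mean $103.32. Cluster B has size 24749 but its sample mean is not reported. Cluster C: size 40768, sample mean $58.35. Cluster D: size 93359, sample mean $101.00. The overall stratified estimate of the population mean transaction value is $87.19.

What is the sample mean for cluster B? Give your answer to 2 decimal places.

N = 70956 + 24749 + 40768 + 93359 = 229832.
Overall total = μ·N = 87.19·229832 = 20039052.08.
Subtract the known strata: 70956·103.32 + 40768·58.35 + 93359·101.00 = 19139245.72.
Remaining total for cluster B: 20039052.08 − 19139245.72 = 899806.36.
Divide by its size: 899806.36 / 24749 = 36.3573... → 36.36.

36.36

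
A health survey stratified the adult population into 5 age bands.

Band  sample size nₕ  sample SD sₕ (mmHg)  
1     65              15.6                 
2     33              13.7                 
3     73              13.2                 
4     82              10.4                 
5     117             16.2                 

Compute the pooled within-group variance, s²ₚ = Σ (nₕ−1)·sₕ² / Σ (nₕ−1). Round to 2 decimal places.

1: (65−1)·15.6² = 64·243.36 = 15575.04
2: (33−1)·13.7² = 32·187.69 = 6006.08
3: (73−1)·13.2² = 72·174.24 = 12545.28
4: (82−1)·10.4² = 81·108.16 = 8760.96
5: (117−1)·16.2² = 116·262.44 = 30443.04
Numerator = 73330.4; denominator = Σ(nₕ−1) = 365.
s²ₚ = 73330.4/365 = 200.9052... → 200.91.

200.91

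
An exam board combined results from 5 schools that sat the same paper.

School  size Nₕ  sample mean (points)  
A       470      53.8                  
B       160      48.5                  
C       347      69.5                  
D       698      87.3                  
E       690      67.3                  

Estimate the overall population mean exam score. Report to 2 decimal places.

69.57

N = 470 + 160 + 347 + 698 + 690 = 2365.
Overall mean = Σ (Nₕ/N)·x̄ₕ — weight by population share, not a simple average.
Σ Nₕx̄ₕ = 470·53.8 + 160·48.5 + 347·69.5 + 698·87.3 + 690·67.3 = 25286 + 7760 + 24116.5 + 60935.4 + 46437 = 164534.9.
Divide by N: 164534.9 / 2365 = 69.5708... → 69.57.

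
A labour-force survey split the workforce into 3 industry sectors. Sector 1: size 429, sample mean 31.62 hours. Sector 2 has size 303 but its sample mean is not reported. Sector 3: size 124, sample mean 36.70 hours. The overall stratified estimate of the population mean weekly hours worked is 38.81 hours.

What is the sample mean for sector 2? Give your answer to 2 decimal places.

49.85

Σ Nₕx̄ₕ = N·μ, so 303·x̄_2 = 856·38.81 − (429·31.62 + 124·36.70).
= 33221.36 − 18115.78 = 15105.58.
x̄_2 = 15105.58 / 303 = 49.8534... → 49.85.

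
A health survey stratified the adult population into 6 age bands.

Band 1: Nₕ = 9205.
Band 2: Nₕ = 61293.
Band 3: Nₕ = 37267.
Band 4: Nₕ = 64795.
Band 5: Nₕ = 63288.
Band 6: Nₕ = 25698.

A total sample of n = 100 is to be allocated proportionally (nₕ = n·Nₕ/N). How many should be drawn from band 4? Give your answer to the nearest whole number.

N = 9205 + 61293 + 37267 + 64795 + 63288 + 25698 = 261546.
n_4 = 100·64795/261546 = 24.774... → 25.

25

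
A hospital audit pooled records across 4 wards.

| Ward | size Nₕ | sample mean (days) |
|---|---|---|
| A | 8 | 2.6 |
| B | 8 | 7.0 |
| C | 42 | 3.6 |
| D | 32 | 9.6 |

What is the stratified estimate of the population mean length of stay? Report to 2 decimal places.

5.95

x̄_st = (Σ Nₕx̄ₕ) / (Σ Nₕ) = (8·2.6 + 8·7.0 + 42·3.6 + 32·9.6) / 90
= 535.2 / 90 = 5.9467... → 5.95.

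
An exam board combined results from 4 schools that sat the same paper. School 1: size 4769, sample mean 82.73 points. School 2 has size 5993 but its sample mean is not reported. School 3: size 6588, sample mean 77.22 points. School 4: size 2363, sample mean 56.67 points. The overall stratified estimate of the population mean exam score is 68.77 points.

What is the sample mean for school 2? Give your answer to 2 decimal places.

53.14

Σ Nₕx̄ₕ = N·μ, so 5993·x̄_2 = 19713·68.77 − (4769·82.73 + 6588·77.22 + 2363·56.67).
= 1355663.01 − 1037175.94 = 318487.07.
x̄_2 = 318487.07 / 5993 = 53.1432... → 53.14.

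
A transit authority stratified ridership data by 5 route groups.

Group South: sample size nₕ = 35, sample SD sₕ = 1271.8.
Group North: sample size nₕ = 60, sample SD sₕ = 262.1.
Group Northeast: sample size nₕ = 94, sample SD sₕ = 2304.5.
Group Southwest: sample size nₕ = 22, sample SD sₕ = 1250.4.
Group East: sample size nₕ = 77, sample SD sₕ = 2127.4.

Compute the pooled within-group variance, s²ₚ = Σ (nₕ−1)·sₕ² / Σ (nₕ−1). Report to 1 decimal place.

South: (35−1)·1271.8² = 34·1617475.24 = 54994158.16
North: (60−1)·262.1² = 59·68696.41 = 4053088.19
Northeast: (94−1)·2304.5² = 93·5310720.25 = 493896983.25
Southwest: (22−1)·1250.4² = 21·1563500.16 = 32833503.36
East: (77−1)·2127.4² = 76·4525830.76 = 343963137.76
Numerator = 929740870.72; denominator = Σ(nₕ−1) = 283.
s²ₚ = 929740870.72/283 = 3285303.430... → 3285303.4.

3285303.4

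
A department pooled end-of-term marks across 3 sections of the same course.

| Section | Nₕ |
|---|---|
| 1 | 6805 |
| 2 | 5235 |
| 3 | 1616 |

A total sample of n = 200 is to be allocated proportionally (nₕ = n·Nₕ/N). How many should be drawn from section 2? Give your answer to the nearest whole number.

77

N = 6805 + 5235 + 1616 = 13656.
n_2 = 200·5235/13656 = 76.670... → 77.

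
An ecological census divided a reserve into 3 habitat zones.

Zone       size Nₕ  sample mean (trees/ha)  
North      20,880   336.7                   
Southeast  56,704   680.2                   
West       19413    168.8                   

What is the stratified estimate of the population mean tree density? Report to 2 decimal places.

N = 20880 + 56704 + 19413 = 96997.
The stratified mean weights each stratum mean by its population share Nₕ/N.
Σ Nₕx̄ₕ = 20880·336.7 + 56704·680.2 + 19413·168.8 = 7030296 + 38570060.8 + 3276914.4 = 48877271.2.
Divide by N: 48877271.2 / 96997 = 503.9050... → 503.90.

503.90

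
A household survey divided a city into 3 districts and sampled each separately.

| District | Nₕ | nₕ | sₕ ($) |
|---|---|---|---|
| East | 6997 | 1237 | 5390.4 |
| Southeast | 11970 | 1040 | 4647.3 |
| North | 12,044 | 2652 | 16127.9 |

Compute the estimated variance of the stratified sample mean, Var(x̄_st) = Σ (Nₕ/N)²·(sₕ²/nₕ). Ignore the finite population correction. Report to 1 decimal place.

N = 31011. Term for each stratum: Wₕ²sₕ²/nₕ.
Var(x̄_st) = 1195.8164 + 3094.0323 + 14794.2201 = 19084.0687 → 19084.1.

19084.1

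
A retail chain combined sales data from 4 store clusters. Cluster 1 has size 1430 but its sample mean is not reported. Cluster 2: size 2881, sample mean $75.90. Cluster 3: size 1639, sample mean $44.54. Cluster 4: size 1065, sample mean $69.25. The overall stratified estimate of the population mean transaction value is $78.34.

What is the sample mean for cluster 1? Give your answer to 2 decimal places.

N = 1430 + 2881 + 1639 + 1065 = 7015.
Overall total = μ·N = 78.34·7015 = 549555.1.
Subtract the known strata: 2881·75.90 + 1639·44.54 + 1065·69.25 = 365420.21.
Remaining total for cluster 1: 549555.1 − 365420.21 = 184134.89.
Divide by its size: 184134.89 / 1430 = 128.7657... → 128.77.

128.77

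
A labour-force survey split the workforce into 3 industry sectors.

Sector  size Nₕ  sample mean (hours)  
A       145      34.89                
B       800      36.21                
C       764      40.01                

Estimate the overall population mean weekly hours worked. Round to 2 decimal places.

37.80

N = 1709; weights Wₕ = Nₕ/N = (0.0848, 0.4681, 0.4470).
x̄_st = Σ Wₕ·x̄ₕ = 0.0848·34.89 + 0.4681·36.21 + 0.4470·40.01 ≈ 37.7968...
→ 37.80.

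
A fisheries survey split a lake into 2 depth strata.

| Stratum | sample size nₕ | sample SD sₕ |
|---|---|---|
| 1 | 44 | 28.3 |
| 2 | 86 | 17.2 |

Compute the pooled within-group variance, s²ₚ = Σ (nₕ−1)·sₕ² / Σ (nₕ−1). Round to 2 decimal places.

Degrees of freedom: 43 + 85 = 128.
Σ(nₕ−1)sₕ² = 43·800.89 + 85·295.84 = 59584.67.
s²ₚ = 59584.67 / 128 = 465.5052... → 465.51.

465.51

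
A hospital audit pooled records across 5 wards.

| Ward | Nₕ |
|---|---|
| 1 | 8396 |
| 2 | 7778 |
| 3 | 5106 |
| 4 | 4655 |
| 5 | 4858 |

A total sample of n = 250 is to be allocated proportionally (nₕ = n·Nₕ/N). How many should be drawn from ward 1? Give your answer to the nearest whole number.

68

N = 8396 + 7778 + 5106 + 4655 + 4858 = 30793.
n_1 = 250·8396/30793 = 68.165... → 68.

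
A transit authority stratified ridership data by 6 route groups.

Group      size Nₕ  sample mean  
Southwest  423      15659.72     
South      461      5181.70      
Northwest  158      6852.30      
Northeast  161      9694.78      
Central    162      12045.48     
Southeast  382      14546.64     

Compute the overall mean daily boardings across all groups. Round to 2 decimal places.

x̄_st = (Σ Nₕx̄ₕ) / (Σ Nₕ) = (423·15659.72 + 461·5181.70 + 158·6852.30 + 161·9694.78 + 162·12045.48 + 382·14546.64) / 1747
= 19164532.48 / 1747 = 10969.9671... → 10969.97.

10969.97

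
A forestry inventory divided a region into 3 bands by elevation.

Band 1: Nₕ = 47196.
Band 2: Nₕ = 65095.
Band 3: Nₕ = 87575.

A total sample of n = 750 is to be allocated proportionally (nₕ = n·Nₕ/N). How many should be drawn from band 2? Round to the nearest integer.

Share of band 2 = 65095/199866 = 0.32569.
Allocate 750 × 0.32569 = 244.270... → 244.

244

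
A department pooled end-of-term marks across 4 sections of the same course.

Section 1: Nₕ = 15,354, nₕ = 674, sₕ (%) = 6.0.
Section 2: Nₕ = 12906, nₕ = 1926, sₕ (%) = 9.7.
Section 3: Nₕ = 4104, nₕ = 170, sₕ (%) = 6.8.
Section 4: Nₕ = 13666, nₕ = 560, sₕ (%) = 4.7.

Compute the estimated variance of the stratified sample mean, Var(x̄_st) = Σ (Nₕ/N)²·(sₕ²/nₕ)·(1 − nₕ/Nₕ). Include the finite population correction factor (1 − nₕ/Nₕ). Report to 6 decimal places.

N = 46030; Wₕ = Nₕ/N.
section 1: (15354/46030)²·6.0²/674·(1 − 674/15354) = 0.005682092
section 2: (12906/46030)²·9.7²/1926·(1 − 1926/12906) = 0.003267377
section 3: (4104/46030)²·6.8²/170·(1 − 170/4104) = 0.002072663
section 4: (13666/46030)²·4.7²/560·(1 − 560/13666) = 0.003334551
Sum = 0.014356682 → 0.014357.

0.014357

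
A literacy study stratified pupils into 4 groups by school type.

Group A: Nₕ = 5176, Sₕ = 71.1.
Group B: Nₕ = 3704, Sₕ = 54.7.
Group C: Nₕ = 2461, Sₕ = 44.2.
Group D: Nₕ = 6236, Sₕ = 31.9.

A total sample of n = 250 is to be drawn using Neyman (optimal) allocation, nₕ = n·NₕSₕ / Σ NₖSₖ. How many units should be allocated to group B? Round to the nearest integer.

A: NₕSₕ = 5176·71.1 = 368013.6
B: NₕSₕ = 3704·54.7 = 202608.8
C: NₕSₕ = 2461·44.2 = 108776.2
D: NₕSₕ = 6236·31.9 = 198928.4
Σ NₕSₕ = 878327.
n_B = 250·202608.8/878327 = 57.669... → 58.

58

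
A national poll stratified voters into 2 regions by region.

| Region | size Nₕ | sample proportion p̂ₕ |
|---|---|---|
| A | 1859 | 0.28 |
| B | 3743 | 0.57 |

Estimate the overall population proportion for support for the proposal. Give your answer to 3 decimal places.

0.474

N = 1859 + 3743 = 5602.
Overall proportion = Σ (Nₕ/N)·p̂ₕ.
Σ Nₕp̂ₕ = 520.52 + 2133.51 = 2654.03.
2654.03 / 5602 = 0.47376... → 0.474.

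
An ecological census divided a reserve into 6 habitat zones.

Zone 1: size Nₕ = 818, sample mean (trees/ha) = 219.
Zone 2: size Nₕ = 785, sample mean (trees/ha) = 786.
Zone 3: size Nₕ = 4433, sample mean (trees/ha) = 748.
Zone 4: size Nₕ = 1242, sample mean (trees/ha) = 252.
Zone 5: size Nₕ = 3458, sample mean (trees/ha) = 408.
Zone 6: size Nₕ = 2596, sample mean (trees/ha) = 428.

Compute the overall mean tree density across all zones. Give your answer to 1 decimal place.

521.1

N = 818 + 785 + 4433 + 1242 + 3458 + 2596 = 13332.
Weight each subgroup mean by Nₕ/N and sum.
Σ Nₕx̄ₕ = 818·219 + 785·786 + 4433·748 + 1242·252 + 3458·408 + 2596·428 = 179142 + 617010 + 3315884 + 312984 + 1410864 + 1111088 = 6946972.
Divide by N: 6946972 / 13332 = 521.075... → 521.1.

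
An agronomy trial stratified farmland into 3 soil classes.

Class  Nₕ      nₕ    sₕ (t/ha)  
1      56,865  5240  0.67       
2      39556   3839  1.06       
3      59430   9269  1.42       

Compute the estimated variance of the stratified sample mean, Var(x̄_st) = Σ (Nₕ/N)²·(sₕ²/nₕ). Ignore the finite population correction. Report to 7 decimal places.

0.0000619

N = 155851; Wₕ = Nₕ/N.
class 1: (56865/155851)²·0.67²/5240 = 0.0000114048
class 2: (39556/155851)²·1.06²/3839 = 0.0000188538
class 3: (59430/155851)²·1.42²/9269 = 0.0000316327
Sum = 0.0000618913 → 0.0000619.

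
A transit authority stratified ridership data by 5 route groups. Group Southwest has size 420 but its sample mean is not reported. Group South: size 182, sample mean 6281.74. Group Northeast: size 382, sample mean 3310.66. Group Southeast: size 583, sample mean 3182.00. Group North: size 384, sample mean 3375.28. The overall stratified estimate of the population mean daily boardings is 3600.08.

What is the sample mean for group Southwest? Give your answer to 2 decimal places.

Σ Nₕx̄ₕ = N·μ, so 420·x̄_Southwest = 1951·3600.08 − (182·6281.74 + 382·3310.66 + 583·3182.00 + 384·3375.28).
= 7023756.08 − 5559162.32 = 1464593.76.
x̄_Southwest = 1464593.76 / 420 = 3487.128 → 3487.13.

3487.13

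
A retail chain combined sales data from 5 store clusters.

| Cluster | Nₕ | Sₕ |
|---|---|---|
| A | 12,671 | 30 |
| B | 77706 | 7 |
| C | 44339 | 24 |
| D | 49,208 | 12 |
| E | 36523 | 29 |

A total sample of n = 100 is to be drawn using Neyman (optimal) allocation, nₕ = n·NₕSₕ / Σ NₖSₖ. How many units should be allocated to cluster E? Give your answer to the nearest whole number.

A: NₕSₕ = 12671·30 = 380130
B: NₕSₕ = 77706·7 = 543942
C: NₕSₕ = 44339·24 = 1064136
D: NₕSₕ = 49208·12 = 590496
E: NₕSₕ = 36523·29 = 1059167
Σ NₕSₕ = 3637871.
n_E = 100·1059167/3637871 = 29.115... → 29.

29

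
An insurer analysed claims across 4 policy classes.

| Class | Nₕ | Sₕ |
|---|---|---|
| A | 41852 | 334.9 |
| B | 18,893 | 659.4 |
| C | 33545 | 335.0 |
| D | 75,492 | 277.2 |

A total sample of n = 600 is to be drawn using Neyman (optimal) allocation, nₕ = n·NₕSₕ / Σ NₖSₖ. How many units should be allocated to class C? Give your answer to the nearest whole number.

115

A: NₕSₕ = 41852·334.9 = 14016234.8
B: NₕSₕ = 18893·659.4 = 12458044.2
C: NₕSₕ = 33545·335.0 = 11237575
D: NₕSₕ = 75492·277.2 = 20926382.4
Σ NₕSₕ = 58638236.4.
n_C = 600·11237575/58638236.4 = 114.985... → 115.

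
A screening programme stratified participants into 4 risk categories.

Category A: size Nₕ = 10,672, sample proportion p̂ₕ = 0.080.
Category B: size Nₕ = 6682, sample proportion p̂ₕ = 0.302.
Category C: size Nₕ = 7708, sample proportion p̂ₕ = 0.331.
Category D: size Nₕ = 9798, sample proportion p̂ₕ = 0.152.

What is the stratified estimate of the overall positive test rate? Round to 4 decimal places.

Wₕ = Nₕ/N with N = 34860: 0.3061, 0.1917, 0.2211, 0.2811.
p̂_st = 0.3061·0.080 + 0.1917·0.302 + 0.2211·0.331 + 0.2811·0.152 ≈ 0.198289... → 0.1983.

0.1983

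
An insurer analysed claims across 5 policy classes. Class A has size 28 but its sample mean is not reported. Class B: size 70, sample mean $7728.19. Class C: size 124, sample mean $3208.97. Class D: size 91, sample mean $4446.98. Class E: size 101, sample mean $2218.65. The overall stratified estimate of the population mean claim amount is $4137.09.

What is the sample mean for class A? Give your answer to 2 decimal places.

5182.53

Σ Nₕx̄ₕ = N·μ, so 28·x̄_A = 414·4137.09 − (70·7728.19 + 124·3208.97 + 91·4446.98 + 101·2218.65).
= 1712755.26 − 1567644.41 = 145110.85.
x̄_A = 145110.85 / 28 = 5182.5304... → 5182.53.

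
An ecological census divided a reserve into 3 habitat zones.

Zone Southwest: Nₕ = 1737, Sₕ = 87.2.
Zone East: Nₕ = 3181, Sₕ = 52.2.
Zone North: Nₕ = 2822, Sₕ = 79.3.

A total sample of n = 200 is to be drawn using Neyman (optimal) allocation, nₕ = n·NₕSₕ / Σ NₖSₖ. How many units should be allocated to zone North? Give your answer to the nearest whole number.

83

Σ NₕSₕ = 1737·87.2 + 3181·52.2 + 2822·79.3 = 541299.2.
Share for North: 223784.6/541299.2 = 0.41342.
n_North = 200 × 0.41342 = 82.684... → 83.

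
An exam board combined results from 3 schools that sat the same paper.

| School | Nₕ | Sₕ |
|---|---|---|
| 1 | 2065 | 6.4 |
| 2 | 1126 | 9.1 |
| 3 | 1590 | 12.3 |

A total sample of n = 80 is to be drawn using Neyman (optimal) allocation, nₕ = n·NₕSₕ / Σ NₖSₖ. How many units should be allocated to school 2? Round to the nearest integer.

19

Σ NₕSₕ = 2065·6.4 + 1126·9.1 + 1590·12.3 = 43019.6.
Share for 2: 10246.6/43019.6 = 0.23818.
n_2 = 80 × 0.23818 = 19.055... → 19.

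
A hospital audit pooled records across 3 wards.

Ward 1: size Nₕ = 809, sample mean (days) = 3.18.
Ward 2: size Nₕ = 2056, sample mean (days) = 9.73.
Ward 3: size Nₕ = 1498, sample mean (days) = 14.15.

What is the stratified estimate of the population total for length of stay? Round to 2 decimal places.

43774.20

1: 809·3.18 = 2572.62
2: 2056·9.73 = 20004.88
3: 1498·14.15 = 21196.7
τ̂ = Σ Nₕx̄ₕ = 43774.20.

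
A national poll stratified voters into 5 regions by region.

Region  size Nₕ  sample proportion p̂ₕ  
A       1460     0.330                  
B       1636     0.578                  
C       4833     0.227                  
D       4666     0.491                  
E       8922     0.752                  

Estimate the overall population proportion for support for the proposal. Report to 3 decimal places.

0.536

N = 1460 + 1636 + 4833 + 4666 + 8922 = 21517.
Overall proportion = Σ (Nₕ/N)·p̂ₕ.
Σ Nₕp̂ₕ = 481.8 + 945.608 + 1097.091 + 2291.006 + 6709.344 = 11524.849.
11524.849 / 21517 = 0.53562... → 0.536.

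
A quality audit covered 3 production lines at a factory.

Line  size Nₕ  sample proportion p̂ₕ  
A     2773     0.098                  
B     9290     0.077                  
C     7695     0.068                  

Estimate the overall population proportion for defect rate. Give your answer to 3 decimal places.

0.076

N = 2773 + 9290 + 7695 = 19758.
Overall proportion = Σ (Nₕ/N)·p̂ₕ.
Σ Nₕp̂ₕ = 271.754 + 715.33 + 523.26 = 1510.344.
1510.344 / 19758 = 0.07644... → 0.076.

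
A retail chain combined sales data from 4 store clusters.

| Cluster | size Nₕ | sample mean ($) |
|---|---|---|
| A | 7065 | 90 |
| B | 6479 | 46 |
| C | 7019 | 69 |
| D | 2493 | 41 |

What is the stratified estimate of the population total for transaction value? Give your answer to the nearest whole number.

1520408

A: 7065·90 = 635850
B: 6479·46 = 298034
C: 7019·69 = 484311
D: 2493·41 = 102213
τ̂ = Σ Nₕx̄ₕ = 1520408.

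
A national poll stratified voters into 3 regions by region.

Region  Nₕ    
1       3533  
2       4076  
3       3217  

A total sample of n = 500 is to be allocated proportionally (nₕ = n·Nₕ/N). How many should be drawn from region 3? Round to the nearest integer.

149

N = 3533 + 4076 + 3217 = 10826.
n_3 = 500·3217/10826 = 148.577... → 149.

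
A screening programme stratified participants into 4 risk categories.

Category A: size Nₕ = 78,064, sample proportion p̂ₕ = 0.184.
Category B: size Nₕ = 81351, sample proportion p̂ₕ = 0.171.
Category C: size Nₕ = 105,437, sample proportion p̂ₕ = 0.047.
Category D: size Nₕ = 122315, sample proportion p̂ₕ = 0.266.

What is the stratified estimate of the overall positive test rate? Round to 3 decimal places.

N = 78064 + 81351 + 105437 + 122315 = 387167.
Overall proportion = Σ (Nₕ/N)·p̂ₕ.
Σ Nₕp̂ₕ = 14363.776 + 13911.021 + 4955.539 + 32535.79 = 65766.126.
65766.126 / 387167 = 0.16987... → 0.170.

0.170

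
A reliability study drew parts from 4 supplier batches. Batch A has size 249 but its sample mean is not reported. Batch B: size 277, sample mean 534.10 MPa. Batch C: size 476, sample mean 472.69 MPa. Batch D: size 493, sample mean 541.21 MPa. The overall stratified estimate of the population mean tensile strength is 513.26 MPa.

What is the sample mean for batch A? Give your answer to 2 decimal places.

Σ Nₕx̄ₕ = N·μ, so 249·x̄_A = 1495·513.26 − (277·534.10 + 476·472.69 + 493·541.21).
= 767323.7 − 639762.67 = 127561.03.
x̄_A = 127561.03 / 249 = 512.2933... → 512.29.

512.29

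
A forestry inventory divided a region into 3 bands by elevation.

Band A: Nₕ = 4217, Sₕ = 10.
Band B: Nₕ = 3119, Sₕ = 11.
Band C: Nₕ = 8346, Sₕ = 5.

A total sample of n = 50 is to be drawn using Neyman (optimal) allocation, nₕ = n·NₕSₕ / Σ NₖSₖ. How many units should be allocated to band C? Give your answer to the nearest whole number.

18

Σ NₕSₕ = 4217·10 + 3119·11 + 8346·5 = 118209.
Share for C: 41730/118209 = 0.35302.
n_C = 50 × 0.35302 = 17.651... → 18.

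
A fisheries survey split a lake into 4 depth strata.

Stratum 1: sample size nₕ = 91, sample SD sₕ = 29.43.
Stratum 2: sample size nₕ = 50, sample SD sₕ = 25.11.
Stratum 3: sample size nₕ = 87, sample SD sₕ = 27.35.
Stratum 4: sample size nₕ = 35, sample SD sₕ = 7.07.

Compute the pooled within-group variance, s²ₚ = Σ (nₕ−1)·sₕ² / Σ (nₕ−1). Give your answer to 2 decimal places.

Degrees of freedom: 90 + 49 + 86 + 34 = 259.
Σ(nₕ−1)sₕ² = 90·866.1249 + 49·630.5121 + 86·748.0225 + 34·49.9849 = 174875.7555.
s²ₚ = 174875.7555 / 259 = 675.1960... → 675.20.

675.20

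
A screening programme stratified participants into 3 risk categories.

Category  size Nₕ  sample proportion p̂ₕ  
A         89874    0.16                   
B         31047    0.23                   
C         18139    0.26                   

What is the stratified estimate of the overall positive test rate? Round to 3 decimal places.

N = 89874 + 31047 + 18139 = 139060.
Overall proportion = Σ (Nₕ/N)·p̂ₕ.
Σ Nₕp̂ₕ = 14379.84 + 7140.81 + 4716.14 = 26236.79.
26236.79 / 139060 = 0.18867... → 0.189.

0.189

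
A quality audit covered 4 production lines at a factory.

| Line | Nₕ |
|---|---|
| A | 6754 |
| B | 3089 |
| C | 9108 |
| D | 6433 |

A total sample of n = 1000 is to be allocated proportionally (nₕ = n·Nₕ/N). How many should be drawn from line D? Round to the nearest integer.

253

N = 6754 + 3089 + 9108 + 6433 = 25384.
n_D = 1000·6433/25384 = 253.427... → 253.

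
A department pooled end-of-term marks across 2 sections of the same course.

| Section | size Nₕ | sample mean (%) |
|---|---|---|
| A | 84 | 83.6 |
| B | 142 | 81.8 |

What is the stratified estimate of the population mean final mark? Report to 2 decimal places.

82.47

N = 226; weights Wₕ = Nₕ/N = (0.3717, 0.6283).
x̄_st = Σ Wₕ·x̄ₕ = 0.3717·83.6 + 0.6283·81.8 ≈ 82.4690...
→ 82.47.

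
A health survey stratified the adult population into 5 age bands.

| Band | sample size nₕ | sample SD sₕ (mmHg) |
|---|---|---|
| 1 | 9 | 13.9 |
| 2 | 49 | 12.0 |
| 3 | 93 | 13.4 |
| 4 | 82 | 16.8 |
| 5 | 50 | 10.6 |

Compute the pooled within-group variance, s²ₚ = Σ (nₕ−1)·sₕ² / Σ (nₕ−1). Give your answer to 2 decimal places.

Degrees of freedom: 8 + 48 + 92 + 81 + 49 = 278.
Σ(nₕ−1)sₕ² = 8·193.21 + 48·144 + 92·179.56 + 81·282.24 + 49·112.36 = 53344.28.
s²ₚ = 53344.28 / 278 = 191.8859... → 191.89.

191.89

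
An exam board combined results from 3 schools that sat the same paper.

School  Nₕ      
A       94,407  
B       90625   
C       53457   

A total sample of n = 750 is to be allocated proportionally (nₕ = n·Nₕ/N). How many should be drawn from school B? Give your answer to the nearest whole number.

Share of school B = 90625/238489 = 0.38000.
Allocate 750 × 0.38000 = 284.997... → 285.

285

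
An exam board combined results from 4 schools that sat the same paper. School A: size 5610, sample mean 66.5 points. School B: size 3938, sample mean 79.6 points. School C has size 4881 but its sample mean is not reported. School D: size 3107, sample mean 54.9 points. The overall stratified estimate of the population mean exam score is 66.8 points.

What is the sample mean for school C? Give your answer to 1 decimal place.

N = 5610 + 3938 + 4881 + 3107 = 17536.
Overall total = μ·N = 66.8·17536 = 1171404.8.
Subtract the known strata: 5610·66.5 + 3938·79.6 + 3107·54.9 = 857104.1.
Remaining total for school C: 1171404.8 − 857104.1 = 314300.7.
Divide by its size: 314300.7 / 4881 = 64.393... → 64.4.

64.4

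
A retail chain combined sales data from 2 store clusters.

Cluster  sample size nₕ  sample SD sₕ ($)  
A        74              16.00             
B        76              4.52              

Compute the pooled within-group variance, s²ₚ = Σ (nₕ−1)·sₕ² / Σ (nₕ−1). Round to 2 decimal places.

A: (74−1)·16.00² = 73·256 = 18688
B: (76−1)·4.52² = 75·20.4304 = 1532.28
Numerator = 20220.28; denominator = Σ(nₕ−1) = 148.
s²ₚ = 20220.28/148 = 136.6235... → 136.62.

136.62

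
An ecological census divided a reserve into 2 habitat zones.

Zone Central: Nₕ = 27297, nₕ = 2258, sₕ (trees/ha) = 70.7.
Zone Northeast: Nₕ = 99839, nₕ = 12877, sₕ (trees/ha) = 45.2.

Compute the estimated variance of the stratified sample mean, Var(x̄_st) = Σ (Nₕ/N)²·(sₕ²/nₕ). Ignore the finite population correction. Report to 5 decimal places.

0.19989

N = 127136. Term for each stratum: Wₕ²sₕ²/nₕ.
Var(x̄_st) = 0.10204874 + 0.09784205 = 0.19989079 → 0.19989.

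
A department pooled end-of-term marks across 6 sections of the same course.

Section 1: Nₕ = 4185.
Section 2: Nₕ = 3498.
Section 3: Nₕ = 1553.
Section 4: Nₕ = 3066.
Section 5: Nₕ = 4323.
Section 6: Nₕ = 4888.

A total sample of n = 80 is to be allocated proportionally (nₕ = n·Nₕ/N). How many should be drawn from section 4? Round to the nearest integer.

Share of section 4 = 3066/21513 = 0.14252.
Allocate 80 × 0.14252 = 11.401... → 11.

11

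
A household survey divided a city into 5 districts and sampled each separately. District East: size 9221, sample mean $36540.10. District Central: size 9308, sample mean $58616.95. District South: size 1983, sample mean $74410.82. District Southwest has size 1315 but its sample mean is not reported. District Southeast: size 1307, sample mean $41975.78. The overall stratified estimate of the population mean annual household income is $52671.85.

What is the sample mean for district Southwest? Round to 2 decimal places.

N = 9221 + 9308 + 1983 + 1315 + 1307 = 23134.
Overall total = μ·N = 52671.85·23134 = 1218510577.9.
Subtract the known strata: 9221·36540.10 + 9308·58616.95 + 1983·74410.82 + 1307·41975.78 = 1084961833.22.
Remaining total for district Southwest: 1218510577.9 − 1084961833.22 = 133548744.68.
Divide by its size: 133548744.68 / 1315 = 101557.9807... → 101557.98.

101557.98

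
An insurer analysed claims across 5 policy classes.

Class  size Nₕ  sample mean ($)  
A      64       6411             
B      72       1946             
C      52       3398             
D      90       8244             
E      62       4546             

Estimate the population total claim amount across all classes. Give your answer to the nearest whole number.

1750924

A: 64·6411 = 410304
B: 72·1946 = 140112
C: 52·3398 = 176696
D: 90·8244 = 741960
E: 62·4546 = 281852
τ̂ = Σ Nₕx̄ₕ = 1750924.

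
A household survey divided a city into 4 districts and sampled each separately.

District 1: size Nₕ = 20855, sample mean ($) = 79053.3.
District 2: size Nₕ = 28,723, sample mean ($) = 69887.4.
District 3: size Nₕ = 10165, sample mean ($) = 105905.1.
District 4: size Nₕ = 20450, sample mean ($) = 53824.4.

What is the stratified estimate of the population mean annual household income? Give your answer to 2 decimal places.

72740.35

N = 80193; weights Wₕ = Nₕ/N = (0.2601, 0.3582, 0.1268, 0.2550).
x̄_st = Σ Wₕ·x̄ₕ = 0.2601·79053.3 + 0.3582·69887.4 + 0.1268·105905.1 + 0.2550·53824.4 ≈ 72740.3475...
→ 72740.35.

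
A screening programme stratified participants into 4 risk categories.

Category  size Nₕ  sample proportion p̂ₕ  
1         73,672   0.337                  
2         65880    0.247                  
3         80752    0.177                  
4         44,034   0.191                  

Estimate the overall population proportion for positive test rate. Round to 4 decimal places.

0.2414

N = 73672 + 65880 + 80752 + 44034 = 264338.
Overall proportion = Σ (Nₕ/N)·p̂ₕ.
Σ Nₕp̂ₕ = 24827.464 + 16272.36 + 14293.104 + 8410.494 = 63803.422.
63803.422 / 264338 = 0.241371... → 0.2414.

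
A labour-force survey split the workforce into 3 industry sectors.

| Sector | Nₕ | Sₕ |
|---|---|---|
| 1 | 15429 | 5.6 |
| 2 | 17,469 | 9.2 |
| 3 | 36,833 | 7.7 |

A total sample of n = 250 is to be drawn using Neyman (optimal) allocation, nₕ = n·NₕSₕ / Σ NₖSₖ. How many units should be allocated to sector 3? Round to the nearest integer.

134

1: NₕSₕ = 15429·5.6 = 86402.4
2: NₕSₕ = 17469·9.2 = 160714.8
3: NₕSₕ = 36833·7.7 = 283614.1
Σ NₕSₕ = 530731.3.
n_3 = 250·283614.1/530731.3 = 133.596... → 134.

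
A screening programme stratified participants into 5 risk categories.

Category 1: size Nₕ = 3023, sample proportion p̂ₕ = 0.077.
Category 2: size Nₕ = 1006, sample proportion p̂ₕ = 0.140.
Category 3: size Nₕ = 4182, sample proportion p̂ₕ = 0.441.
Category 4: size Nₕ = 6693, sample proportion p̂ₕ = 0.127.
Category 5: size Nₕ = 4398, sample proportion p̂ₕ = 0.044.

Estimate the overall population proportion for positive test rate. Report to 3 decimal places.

N = 3023 + 1006 + 4182 + 6693 + 4398 = 19302.
Overall proportion = Σ (Nₕ/N)·p̂ₕ.
Σ Nₕp̂ₕ = 232.771 + 140.84 + 1844.262 + 850.011 + 193.512 = 3261.396.
3261.396 / 19302 = 0.16897... → 0.169.

0.169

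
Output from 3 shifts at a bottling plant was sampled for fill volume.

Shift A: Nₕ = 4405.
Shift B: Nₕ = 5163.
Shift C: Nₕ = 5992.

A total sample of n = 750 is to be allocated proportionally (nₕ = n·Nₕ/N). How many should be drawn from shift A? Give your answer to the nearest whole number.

Share of shift A = 4405/15560 = 0.28310.
Allocate 750 × 0.28310 = 212.323... → 212.

212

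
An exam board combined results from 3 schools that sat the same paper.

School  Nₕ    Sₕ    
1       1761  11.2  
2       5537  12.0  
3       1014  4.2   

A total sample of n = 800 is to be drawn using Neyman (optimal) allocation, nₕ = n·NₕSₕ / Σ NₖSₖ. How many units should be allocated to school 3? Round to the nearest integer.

Σ NₕSₕ = 1761·11.2 + 5537·12.0 + 1014·4.2 = 90426.
Share for 3: 4258.8/90426 = 0.04710.
n_3 = 800 × 0.04710 = 37.678... → 38.

38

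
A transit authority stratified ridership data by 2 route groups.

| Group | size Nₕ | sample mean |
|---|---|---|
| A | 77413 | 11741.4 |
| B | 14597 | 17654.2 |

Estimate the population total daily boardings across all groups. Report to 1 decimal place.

1166635355.6

A: 77413·11741.4 = 908936998.2
B: 14597·17654.2 = 257698357.4
τ̂ = Σ Nₕx̄ₕ = 1166635355.6.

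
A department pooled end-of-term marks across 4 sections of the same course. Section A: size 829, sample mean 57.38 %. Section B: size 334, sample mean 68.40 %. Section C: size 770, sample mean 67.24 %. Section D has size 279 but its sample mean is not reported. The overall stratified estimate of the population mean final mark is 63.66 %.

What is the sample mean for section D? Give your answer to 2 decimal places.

66.77

Σ Nₕx̄ₕ = N·μ, so 279·x̄_D = 2212·63.66 − (829·57.38 + 334·68.40 + 770·67.24).
= 140815.92 − 122188.42 = 18627.5.
x̄_D = 18627.5 / 279 = 66.7652... → 66.77.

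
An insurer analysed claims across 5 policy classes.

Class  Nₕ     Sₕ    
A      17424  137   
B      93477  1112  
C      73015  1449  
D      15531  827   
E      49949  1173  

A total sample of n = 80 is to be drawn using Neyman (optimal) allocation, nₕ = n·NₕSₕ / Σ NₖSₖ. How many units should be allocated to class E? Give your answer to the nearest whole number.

Σ NₕSₕ = 17424·137 + 93477·1112 + 73015·1449 + 15531·827 + 49949·1173 = 283566561.
Share for E: 58590177/283566561 = 0.20662.
n_E = 80 × 0.20662 = 16.530... → 17.

17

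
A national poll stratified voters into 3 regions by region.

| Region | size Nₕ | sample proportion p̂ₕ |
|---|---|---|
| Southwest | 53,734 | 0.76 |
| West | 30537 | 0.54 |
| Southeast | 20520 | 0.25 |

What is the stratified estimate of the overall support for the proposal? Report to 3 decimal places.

0.596

N = 53734 + 30537 + 20520 = 104791.
Overall proportion = Σ (Nₕ/N)·p̂ₕ.
Σ Nₕp̂ₕ = 40837.84 + 16489.98 + 5130 = 62457.82.
62457.82 / 104791 = 0.59602... → 0.596.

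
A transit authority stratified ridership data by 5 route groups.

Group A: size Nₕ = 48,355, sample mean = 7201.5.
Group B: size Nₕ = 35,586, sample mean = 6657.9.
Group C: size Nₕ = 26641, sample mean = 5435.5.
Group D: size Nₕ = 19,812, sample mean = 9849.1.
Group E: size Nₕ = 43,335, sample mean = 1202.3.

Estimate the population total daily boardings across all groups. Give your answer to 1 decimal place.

Population total = Σ Nₕ·x̄ₕ (each stratum's size times its mean).
48355·7201.5 + 35586·6657.9 + 26641·5435.5 + 19812·9849.1 + 43335·1202.3 = 348228532.5 + 236928029.4 + 144807155.5 + 195130369.2 + 52101670.5 = 977195757.1.

977195757.1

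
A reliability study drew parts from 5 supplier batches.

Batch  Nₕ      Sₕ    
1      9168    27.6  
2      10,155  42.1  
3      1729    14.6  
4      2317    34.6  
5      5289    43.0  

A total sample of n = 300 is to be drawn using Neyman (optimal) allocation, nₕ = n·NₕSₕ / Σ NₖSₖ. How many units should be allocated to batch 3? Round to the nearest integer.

7

Σ NₕSₕ = 9168·27.6 + 10155·42.1 + 1729·14.6 + 2317·34.6 + 5289·43.0 = 1013400.9.
Share for 3: 25243.4/1013400.9 = 0.02491.
n_3 = 300 × 0.02491 = 7.473... → 7.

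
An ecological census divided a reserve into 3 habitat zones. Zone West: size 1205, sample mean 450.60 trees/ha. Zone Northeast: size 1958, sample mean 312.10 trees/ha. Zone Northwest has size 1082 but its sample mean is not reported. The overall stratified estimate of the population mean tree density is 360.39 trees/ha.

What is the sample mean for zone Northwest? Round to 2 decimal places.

Σ Nₕx̄ₕ = N·μ, so 1082·x̄_Northwest = 4245·360.39 − (1205·450.60 + 1958·312.10).
= 1529855.55 − 1154064.8 = 375790.75.
x̄_Northwest = 375790.75 / 1082 = 347.3112... → 347.31.

347.31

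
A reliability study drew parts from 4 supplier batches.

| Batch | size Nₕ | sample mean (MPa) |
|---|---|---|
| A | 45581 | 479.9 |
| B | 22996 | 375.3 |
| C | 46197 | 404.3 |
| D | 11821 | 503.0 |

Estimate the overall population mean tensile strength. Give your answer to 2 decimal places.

435.47

N = 45581 + 22996 + 46197 + 11821 = 126595.
The stratified mean weights each stratum mean by its population share Nₕ/N.
Σ Nₕx̄ₕ = 45581·479.9 + 22996·375.3 + 46197·404.3 + 11821·503.0 = 21874321.9 + 8630398.8 + 18677447.1 + 5945963 = 55128130.8.
Divide by N: 55128130.8 / 126595 = 435.4685... → 435.47.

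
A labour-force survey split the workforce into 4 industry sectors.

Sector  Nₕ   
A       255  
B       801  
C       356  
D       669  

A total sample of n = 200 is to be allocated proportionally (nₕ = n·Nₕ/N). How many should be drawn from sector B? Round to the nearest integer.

77

Share of sector B = 801/2081 = 0.38491.
Allocate 200 × 0.38491 = 76.982... → 77.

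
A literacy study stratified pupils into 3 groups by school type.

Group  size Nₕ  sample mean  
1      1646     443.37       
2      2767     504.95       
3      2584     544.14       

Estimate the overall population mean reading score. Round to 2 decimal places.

504.94

N = 6997; weights Wₕ = Nₕ/N = (0.2352, 0.3955, 0.3693).
x̄_st = Σ Wₕ·x̄ₕ = 0.2352·443.37 + 0.3955·504.95 + 0.3693·544.14 ≈ 504.9366...
→ 504.94.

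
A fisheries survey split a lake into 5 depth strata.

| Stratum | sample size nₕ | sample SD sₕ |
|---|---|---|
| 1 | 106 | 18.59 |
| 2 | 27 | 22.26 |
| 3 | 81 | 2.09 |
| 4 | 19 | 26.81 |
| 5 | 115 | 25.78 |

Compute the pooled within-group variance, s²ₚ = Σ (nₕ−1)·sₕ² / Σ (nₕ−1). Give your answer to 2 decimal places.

Degrees of freedom: 105 + 26 + 80 + 18 + 114 = 343.
Σ(nₕ−1)sₕ² = 105·345.5881 + 26·495.5076 + 80·4.3681 + 18·718.7761 + 114·664.6084 = 138222.7235.
s²ₚ = 138222.7235 / 343 = 402.9817... → 402.98.

402.98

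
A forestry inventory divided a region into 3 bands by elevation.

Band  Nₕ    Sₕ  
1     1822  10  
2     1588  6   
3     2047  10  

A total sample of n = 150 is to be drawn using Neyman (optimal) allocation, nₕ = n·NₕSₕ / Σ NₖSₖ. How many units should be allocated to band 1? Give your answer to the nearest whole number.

1: NₕSₕ = 1822·10 = 18220
2: NₕSₕ = 1588·6 = 9528
3: NₕSₕ = 2047·10 = 20470
Σ NₕSₕ = 48218.
n_1 = 150·18220/48218 = 56.680... → 57.

57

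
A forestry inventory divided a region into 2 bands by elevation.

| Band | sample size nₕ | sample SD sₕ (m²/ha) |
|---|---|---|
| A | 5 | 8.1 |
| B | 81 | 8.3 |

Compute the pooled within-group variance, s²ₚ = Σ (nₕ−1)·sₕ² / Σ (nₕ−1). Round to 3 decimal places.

68.734

A: (5−1)·8.1² = 4·65.61 = 262.44
B: (81−1)·8.3² = 80·68.89 = 5511.2
Numerator = 5773.64; denominator = Σ(nₕ−1) = 84.
s²ₚ = 5773.64/84 = 68.73381... → 68.734.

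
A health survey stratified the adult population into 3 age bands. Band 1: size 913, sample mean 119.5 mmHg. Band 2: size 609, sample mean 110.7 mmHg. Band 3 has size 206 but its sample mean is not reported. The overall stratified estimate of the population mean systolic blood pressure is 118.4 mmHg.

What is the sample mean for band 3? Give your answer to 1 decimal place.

136.3

N = 913 + 609 + 206 = 1728.
Overall total = μ·N = 118.4·1728 = 204595.2.
Subtract the known strata: 913·119.5 + 609·110.7 = 176519.8.
Remaining total for band 3: 204595.2 − 176519.8 = 28075.4.
Divide by its size: 28075.4 / 206 = 136.288... → 136.3.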